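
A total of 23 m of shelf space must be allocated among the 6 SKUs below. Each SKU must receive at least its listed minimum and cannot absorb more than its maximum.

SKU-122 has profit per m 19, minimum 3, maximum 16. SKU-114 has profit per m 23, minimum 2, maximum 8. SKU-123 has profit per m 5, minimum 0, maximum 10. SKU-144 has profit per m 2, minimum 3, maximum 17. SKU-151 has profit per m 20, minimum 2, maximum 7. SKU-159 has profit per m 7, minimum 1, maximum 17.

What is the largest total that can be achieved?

Meeting every minimum uses 3+2+0+3+2+1 = 11 m, leaving 12.
Highest profit per m first: SKU-114 23 > SKU-151 20 > SKU-122 19 > SKU-159 7 > SKU-123 5 > SKU-144 2.
Give SKU-114 6 more to hit its cap of 8 → 6 left.
Give SKU-151 5 more to hit its cap of 7 → 1 left.
SKU-122 has room for 13 more but only 1 remain, so it gets 4.
Total = 19×4 + 23×8 + 2×3 + 20×7 + 7×1 = 413.

413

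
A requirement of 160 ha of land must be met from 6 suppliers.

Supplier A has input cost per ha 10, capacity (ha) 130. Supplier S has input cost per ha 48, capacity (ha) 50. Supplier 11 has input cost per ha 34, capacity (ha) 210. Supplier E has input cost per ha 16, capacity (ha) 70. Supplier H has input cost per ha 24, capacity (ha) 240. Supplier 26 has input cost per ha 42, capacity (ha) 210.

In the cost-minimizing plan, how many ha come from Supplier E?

30

Use suppliers in increasing cost order.
Supplier A (10): use full 130 → 30 ha to go.
Take 30 from Supplier E at 16 to finish.
Supplier H, Supplier 11, Supplier 26, Supplier S: unused.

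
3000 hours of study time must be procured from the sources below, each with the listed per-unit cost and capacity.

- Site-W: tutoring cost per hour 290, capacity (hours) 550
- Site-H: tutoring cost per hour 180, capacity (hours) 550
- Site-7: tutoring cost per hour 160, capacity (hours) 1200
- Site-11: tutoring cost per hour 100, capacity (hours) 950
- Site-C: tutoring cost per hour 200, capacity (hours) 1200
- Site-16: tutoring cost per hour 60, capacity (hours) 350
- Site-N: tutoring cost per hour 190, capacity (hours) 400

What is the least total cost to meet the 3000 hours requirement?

398000

Use sources in increasing cost order.
Take 350 from Site-16 at 60 — need 2650 more.
Take 950 from Site-11 at 100 — need 1700 more.
Site-7 at 160: take all 1200 hours — 500 still needed.
Site-H (180): take the remaining 500 — done.
Site-N, Site-C, Site-W: unused.
Cost = 350×60 + 950×100 + 1200×160 + 500×180 = 398000.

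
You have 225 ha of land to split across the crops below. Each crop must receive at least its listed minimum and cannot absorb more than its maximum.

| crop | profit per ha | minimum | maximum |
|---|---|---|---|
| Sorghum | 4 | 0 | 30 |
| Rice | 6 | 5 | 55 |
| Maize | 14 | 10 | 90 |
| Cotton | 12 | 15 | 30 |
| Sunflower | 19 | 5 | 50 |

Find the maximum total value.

Meeting every minimum uses 0+5+10+15+5 = 35 ha, leaving 190.
Rank by profit per ha: Sunflower 19 > Maize 14 > Cotton 12 > Rice 6 > Sorghum 4.
Sunflower: +45 to 50 (cap) — 145 left.
Maize: +80 to 90 (cap) — 65 left.
Cotton: +15 to 30 (cap) — 50 left.
Rice takes 50 more to reach its cap of 55 — 0 left.
Total = 6×55 + 14×90 + 12×30 + 19×50 = 2900.

2900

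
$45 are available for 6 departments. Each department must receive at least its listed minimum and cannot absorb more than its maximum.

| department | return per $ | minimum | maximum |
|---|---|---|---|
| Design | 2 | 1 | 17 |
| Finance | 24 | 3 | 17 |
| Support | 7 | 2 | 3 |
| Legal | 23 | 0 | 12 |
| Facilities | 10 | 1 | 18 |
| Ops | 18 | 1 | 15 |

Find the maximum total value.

Meeting every minimum uses 1+3+2+0+1+1 = 8 $, leaving 37.
Highest return per $ first: Finance 24 > Legal 23 > Ops 18 > Facilities 10 > Support 7 > Design 2.
Finance: +14 to 17 (cap) ; 23 left.
Legal takes 12 more to reach its cap of 12 ; 11 left.
Only 11 left; Ops takes them to reach 12.
Total = 2×1 + 24×17 + 7×2 + 23×12 + 10×1 + 18×12 = 926.

926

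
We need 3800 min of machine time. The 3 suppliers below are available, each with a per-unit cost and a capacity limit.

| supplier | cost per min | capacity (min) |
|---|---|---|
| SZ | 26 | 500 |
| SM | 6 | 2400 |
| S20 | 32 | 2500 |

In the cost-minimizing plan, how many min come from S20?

900

Cheapest first:
SM (6): use full 2400 ; 1400 min to go.
Take 500 from SZ at 26 ; need 900 more.
S20 (32): take the remaining 900 ; done.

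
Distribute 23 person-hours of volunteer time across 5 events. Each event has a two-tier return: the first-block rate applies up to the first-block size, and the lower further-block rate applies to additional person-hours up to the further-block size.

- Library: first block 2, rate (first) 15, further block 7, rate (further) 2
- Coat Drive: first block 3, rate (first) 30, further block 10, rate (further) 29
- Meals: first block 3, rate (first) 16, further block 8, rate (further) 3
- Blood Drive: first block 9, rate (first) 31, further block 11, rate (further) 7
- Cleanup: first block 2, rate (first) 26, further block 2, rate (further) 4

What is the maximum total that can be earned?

Rank every tier by rate: Blood Drive/T1 31 > Coat Drive/T1 30 > Coat Drive/T2 29 > Cleanup/T1 26 > Meals/T1 16 > Library/T1 15 > Blood Drive/T2 7 > Cleanup/T2 4 > Meals/T2 3 > Library/T2 2.
Blood Drive/T1 (31): +9 ; 14 left.
Coat Drive/T1 (30): +3 ; 11 left.
Fill Coat Drive T2 block (10 at 29) ; 1 left.
Cleanup T1 at 26: only 1 left, fill 1.
Total = 31×9 + 30×3 + 29×10 + 26×1 = 685.

685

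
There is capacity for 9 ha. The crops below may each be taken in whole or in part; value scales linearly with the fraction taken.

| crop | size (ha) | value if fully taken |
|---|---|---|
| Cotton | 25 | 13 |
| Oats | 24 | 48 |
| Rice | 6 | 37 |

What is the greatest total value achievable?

43

Rank by value-to-size ratio: Rice 37/6≈6.17, Oats 48/24≈2, Cotton 13/25≈0.52.
Rice: take in full, 6 ha for value 37 ; 3 left.
Fill the last 3 ha with part of Oats: 3/24 of it earns 6.
Total value = 43.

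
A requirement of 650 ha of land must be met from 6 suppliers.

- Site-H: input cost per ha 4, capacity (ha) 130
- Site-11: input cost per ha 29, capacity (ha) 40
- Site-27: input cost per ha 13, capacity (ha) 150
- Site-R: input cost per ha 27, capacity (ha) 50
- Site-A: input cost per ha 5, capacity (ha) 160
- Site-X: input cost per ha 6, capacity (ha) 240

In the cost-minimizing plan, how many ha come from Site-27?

120

Use suppliers in increasing cost order.
Take 130 from Site-H at 4 — need 520 more.
Site-A (5): use full 160 — 360 ha to go.
Site-X at 6: take all 240 ha — 120 still needed.
Site-27 at 13: take 120 of its 150 — requirement met.
Site-R, Site-11: unused.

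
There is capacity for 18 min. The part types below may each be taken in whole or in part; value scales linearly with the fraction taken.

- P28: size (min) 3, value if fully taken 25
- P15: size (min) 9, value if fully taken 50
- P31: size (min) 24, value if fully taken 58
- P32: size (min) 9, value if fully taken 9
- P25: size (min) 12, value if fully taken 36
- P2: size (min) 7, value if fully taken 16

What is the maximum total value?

Rank by value-to-size ratio: P28 25/3≈8.33, P15 50/9≈5.56, P25 36/12≈3, P31 58/24≈2.42, P2 16/7≈2.29, P32 9/9≈1.
All 3 min of P28 fit (value 25) → 15 remain.
All 9 min of P15 fit (value 50) → 6 remain.
6 min left: a 6/12 share of P25 gives 36×6/12 = 18.
Total value = 93.

93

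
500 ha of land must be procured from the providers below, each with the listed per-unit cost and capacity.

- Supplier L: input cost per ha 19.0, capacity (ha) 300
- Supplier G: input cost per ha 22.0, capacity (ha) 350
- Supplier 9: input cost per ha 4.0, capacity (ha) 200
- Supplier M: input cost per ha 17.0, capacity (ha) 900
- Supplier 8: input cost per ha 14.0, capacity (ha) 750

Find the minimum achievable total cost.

5000

Fill from the cheapest provider first.
Supplier 9 (4.0): use full 200 — 300 ha to go.
Supplier 8 (14.0): take the remaining 300 — done.
Supplier M, Supplier L, Supplier G: unused.
Cost = 200×4.0 + 300×14.0 = 5000.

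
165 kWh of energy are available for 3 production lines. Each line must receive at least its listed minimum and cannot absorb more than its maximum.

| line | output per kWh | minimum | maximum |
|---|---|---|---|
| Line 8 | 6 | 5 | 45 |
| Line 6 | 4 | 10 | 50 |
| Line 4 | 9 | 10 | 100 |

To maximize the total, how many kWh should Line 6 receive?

20

Meeting every minimum uses 5+10+10 = 25 kWh, leaving 140.
Order the production lines by output per kWh: Line 4 9 > Line 8 6 > Line 6 4.
Line 4 takes 90 more to reach its cap of 100 ; 50 left.
Line 8 takes 40 more to reach its cap of 45 ; 10 left.
Line 6 has room for 40 more but only 10 remain, so it gets 20.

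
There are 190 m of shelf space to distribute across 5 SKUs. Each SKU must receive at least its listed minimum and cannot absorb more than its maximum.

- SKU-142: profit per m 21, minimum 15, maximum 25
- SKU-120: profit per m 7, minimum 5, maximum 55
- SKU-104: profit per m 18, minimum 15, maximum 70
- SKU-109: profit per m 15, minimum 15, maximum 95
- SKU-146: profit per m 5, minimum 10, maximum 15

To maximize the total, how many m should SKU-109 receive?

Meeting every minimum uses 15+5+15+15+10 = 60 m, leaving 130.
Rank by profit per m: SKU-142 21 > SKU-104 18 > SKU-109 15 > SKU-120 7 > SKU-146 5.
SKU-142 takes 10 more to reach its cap of 25 ; 120 left.
SKU-104 takes 55 more to reach its cap of 70 ; 65 left.
Only 65 left; SKU-109 takes them to reach 80.

80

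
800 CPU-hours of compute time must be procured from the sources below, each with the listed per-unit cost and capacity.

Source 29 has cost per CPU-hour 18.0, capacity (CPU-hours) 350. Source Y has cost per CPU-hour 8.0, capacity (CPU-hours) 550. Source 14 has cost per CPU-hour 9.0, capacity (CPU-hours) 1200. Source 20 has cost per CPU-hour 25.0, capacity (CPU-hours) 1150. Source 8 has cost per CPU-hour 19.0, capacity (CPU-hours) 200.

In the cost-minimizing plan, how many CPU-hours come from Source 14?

250

Fill from the cheapest source first.
Take 550 from Source Y at 8.0 → need 250 more.
Source 14 (9.0): take the remaining 250 → done.
Source 29, Source 8, Source 20: unused.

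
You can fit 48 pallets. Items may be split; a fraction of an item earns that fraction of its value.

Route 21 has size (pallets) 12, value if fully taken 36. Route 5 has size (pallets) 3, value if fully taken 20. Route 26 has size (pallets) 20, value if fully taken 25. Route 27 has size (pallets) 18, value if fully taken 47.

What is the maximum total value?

Rank by value-to-size ratio: Route 5 20/3≈6.67, Route 21 36/12≈3, Route 27 47/18≈2.61, Route 26 25/20≈1.25.
All 3 pallets of Route 5 fit (value 20) — 45 remain.
All 12 pallets of Route 21 fit (value 36) — 33 remain.
Take all of Route 27 (18 pallets, value 47) — 15 pallets left.
Fill the last 15 pallets with part of Route 26: 15/20 of it earns 18.75.
Total value = 121.75.

121.75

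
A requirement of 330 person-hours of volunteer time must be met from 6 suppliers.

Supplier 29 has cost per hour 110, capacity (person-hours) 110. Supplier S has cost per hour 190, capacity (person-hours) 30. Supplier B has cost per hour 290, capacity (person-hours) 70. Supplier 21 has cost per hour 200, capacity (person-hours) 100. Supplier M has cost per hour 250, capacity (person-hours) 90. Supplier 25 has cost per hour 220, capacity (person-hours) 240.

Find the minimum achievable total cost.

Use suppliers in increasing cost order.
Take 110 from Supplier 29 at 110 ; need 220 more.
Supplier S (190): use full 30 ; 190 person-hours to go.
Supplier 21 at 200: take all 100 person-hours ; 90 still needed.
Take 90 from Supplier 25 at 220 to finish.
Supplier M, Supplier B: unused.
Cost = 110×110 + 30×190 + 100×200 + 90×220 = 57600.

57600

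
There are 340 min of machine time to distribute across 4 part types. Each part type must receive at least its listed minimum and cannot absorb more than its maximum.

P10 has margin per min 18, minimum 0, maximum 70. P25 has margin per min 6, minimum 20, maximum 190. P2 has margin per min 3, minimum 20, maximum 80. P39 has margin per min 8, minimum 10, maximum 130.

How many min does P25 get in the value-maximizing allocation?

120

Meeting every minimum uses 0+20+20+10 = 50 min, leaving 290.
Rank by margin per min: P10 18 > P39 8 > P25 6 > P2 3.
P10: +70 to 70 (cap) ; 220 left.
P39: +120 to 130 (cap) ; 100 left.
Only 100 left; P25 takes them to reach 120.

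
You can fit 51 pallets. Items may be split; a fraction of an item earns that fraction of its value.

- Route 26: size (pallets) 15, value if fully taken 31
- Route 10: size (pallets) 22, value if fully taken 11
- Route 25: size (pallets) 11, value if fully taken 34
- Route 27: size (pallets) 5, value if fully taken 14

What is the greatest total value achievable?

89

Best value per unit of size first: Route 25 34/11≈3.09, Route 27 14/5≈2.8, Route 26 31/15≈2.07, Route 10 11/22≈0.5.
Route 25: take in full, 11 pallets for value 34 → 40 left.
Take all of Route 27 (5 pallets, value 14) → 35 pallets left.
Route 26: take in full, 15 pallets for value 31 → 20 left.
20 pallets left: a 20/22 share of Route 10 gives 11×20/22 = 10.
Total value = 89.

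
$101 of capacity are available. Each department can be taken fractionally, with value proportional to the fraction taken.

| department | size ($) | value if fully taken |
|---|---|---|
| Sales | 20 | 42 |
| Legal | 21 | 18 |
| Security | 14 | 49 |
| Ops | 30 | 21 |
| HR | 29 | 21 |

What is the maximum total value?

141.9

Best value per unit of size first: Security 49/14≈3.5, Sales 42/20≈2.1, Legal 18/21≈0.857, HR 21/29≈0.724, Ops 21/30≈0.7.
All 14 $ of Security fit (value 49) ; 87 remain.
All 20 $ of Sales fit (value 42) ; 67 remain.
Take all of Legal (21 $, value 18) ; 46 $ left.
All 29 $ of HR fit (value 21) ; 17 remain.
Fill the last 17 $ with part of Ops: 17/30 of it earns 11.9.
Total value = 141.9.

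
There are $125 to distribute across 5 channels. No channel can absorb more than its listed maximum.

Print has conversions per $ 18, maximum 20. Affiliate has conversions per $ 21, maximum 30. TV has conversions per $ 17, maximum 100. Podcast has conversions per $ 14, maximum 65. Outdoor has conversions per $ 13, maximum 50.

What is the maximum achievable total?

2265

Rank by conversions per $: Affiliate 21 > Print 18 > TV 17 > Podcast 14 > Outdoor 13.
Affiliate: +30 to 30 (cap) → 95 left.
Give Print 20 to hit its cap of 20 → 75 left.
TV has room for 100 but only 75 remain, so it gets 75.
Total = 18×20 + 21×30 + 17×75 = 2265.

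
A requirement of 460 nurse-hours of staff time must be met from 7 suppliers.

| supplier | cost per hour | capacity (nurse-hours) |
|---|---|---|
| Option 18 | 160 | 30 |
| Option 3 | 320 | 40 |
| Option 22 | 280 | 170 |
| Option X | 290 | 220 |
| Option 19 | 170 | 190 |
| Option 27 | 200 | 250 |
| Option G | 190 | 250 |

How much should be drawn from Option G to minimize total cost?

240

Fill from the cheapest supplier first.
Option 18 (160): use full 30 ; 430 nurse-hours to go.
Option 19 (170): use full 190 ; 240 nurse-hours to go.
Option G (190): take the remaining 240 ; done.
Option 27, Option 22, Option X, Option 3: unused.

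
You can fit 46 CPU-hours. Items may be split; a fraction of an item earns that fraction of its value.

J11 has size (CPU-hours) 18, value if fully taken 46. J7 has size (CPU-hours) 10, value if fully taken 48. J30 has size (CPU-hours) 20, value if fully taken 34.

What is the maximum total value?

124.6

Sort by value density: J7 48/10≈4.8, J11 46/18≈2.56, J30 34/20≈1.7.
All 10 CPU-hours of J7 fit (value 48) — 36 remain.
Take all of J11 (18 CPU-hours, value 46) — 18 CPU-hours left.
18 CPU-hours left: a 18/20 share of J30 gives 34×18/20 = 30.6.
Total value = 124.6.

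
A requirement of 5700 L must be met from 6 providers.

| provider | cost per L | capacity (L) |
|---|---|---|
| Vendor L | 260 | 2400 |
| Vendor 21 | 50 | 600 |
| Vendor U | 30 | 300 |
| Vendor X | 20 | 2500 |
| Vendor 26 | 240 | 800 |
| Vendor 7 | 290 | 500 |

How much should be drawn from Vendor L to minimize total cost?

1500

Use providers in increasing cost order.
Vendor X at 20: take all 2500 L → 3200 still needed.
Take 300 from Vendor U at 30 → need 2900 more.
Vendor 21 (50): use full 600 → 2300 L to go.
Vendor 26 (240): use full 800 → 1500 L to go.
Vendor L (260): take the remaining 1500 → done.
Vendor 7: unused.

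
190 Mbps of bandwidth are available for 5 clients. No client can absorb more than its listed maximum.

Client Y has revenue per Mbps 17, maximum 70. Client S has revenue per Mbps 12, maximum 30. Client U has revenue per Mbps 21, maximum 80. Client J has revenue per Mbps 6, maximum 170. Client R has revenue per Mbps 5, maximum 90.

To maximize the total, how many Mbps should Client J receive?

10

Highest revenue per Mbps first: Client U 21 > Client Y 17 > Client S 12 > Client J 6 > Client R 5.
Client U takes 80 to reach its cap of 80 — 110 left.
Client Y takes 70 to reach its cap of 70 — 40 left.
Client S: +30 to 30 (cap) — 10 left.
Only 10 left; Client J takes them to reach 10.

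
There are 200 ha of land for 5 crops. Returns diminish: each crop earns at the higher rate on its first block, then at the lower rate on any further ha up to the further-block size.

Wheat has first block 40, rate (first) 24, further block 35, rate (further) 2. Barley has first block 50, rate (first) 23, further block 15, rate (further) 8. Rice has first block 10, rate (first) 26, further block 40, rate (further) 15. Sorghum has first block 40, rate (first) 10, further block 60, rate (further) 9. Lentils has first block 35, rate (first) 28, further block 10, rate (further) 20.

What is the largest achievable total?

4300

Treat each block as its own option and order by rate: Lentils/tier1 28 > Rice/tier1 26 > Wheat/tier1 24 > Barley/tier1 23 > Lentils/tier2 20 > Rice/tier2 15 > Sorghum/tier1 10 > Sorghum/tier2 9 > Barley/tier2 8 > Wheat/tier2 2.
Lentils/tier1 (28): +35 — 165 left.
Rice tier1 at 26: fill all 10 — 155 left.
Wheat/tier1 (24): +40 — 115 left.
Barley/tier1 (23): +50 — 65 left.
Fill Lentils tier2 block (10 at 20) — 55 left.
Rice/tier2 (15): +40 — 15 left.
Sorghum tier1 at 10: only 15 left, fill 15.
Total = 28×35 + 26×10 + 24×40 + 23×50 + 20×10 + 15×40 + 10×15 = 4300.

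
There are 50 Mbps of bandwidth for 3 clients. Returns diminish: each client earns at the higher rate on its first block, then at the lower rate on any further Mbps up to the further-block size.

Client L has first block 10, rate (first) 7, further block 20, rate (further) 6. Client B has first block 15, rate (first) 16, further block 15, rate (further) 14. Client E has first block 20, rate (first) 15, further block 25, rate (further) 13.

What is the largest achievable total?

750

Order all 6 blocks by rate: Client B/tier1 16 > Client E/tier1 15 > Client B/tier2 14 > Client E/tier2 13 > Client L/tier1 7 > Client L/tier2 6.
Fill Client B tier1 block (15 at 16) → 35 left.
Fill Client E tier1 block (20 at 15) → 15 left.
Client B tier2 at 14: fill all 15 → 0 left.
Total = 16×15 + 15×20 + 14×15 = 750.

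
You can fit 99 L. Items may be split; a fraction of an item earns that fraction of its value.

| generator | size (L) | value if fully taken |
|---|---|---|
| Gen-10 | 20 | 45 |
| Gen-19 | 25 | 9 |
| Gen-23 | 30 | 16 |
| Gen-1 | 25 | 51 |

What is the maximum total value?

120.64

Rank by value-to-size ratio: Gen-10 45/20≈2.25, Gen-1 51/25≈2.04, Gen-23 16/30≈0.533, Gen-19 9/25≈0.36.
Take all of Gen-10 (20 L, value 45) → 79 L left.
Gen-1: take in full, 25 L for value 51 → 54 left.
All 30 L of Gen-23 fit (value 16) → 24 remain.
Fill the last 24 L with part of Gen-19: 24/25 of it earns 8.64.
Total value = 120.64.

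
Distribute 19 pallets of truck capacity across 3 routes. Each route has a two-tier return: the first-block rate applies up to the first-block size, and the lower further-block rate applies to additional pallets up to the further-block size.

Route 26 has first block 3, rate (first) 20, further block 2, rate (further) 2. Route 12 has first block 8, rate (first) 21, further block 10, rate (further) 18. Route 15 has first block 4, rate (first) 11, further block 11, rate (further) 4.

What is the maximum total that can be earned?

Order all 6 blocks by rate: Route 12/first 21 > Route 26/first 20 > Route 12/second 18 > Route 15/first 11 > Route 15/second 4 > Route 26/second 2.
Route 12 first at 21: fill all 8 ; 11 left.
Route 26 first at 20: fill all 3 ; 8 left.
Route 12/second: +8 of 10 at 18; pool empty.
Total = 21×8 + 20×3 + 18×8 = 372.

372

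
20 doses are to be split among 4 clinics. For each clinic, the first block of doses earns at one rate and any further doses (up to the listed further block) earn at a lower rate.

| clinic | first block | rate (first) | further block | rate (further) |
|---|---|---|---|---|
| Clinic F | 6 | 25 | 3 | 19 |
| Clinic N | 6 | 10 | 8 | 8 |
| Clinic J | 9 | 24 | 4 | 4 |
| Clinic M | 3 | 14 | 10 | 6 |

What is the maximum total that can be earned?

451

Order all 8 blocks by rate: Clinic F/T1 25 > Clinic J/T1 24 > Clinic F/T2 19 > Clinic M/T1 14 > Clinic N/T1 10 > Clinic N/T2 8 > Clinic M/T2 6 > Clinic J/T2 4.
Fill Clinic F T1 block (6 at 25) ; 14 left.
Clinic J T1 at 24: fill all 9 ; 5 left.
Fill Clinic F T2 block (3 at 19) ; 2 left.
Clinic M/T1: +2 of 3 at 14; pool empty.
Total = 25×6 + 24×9 + 19×3 + 14×2 = 451.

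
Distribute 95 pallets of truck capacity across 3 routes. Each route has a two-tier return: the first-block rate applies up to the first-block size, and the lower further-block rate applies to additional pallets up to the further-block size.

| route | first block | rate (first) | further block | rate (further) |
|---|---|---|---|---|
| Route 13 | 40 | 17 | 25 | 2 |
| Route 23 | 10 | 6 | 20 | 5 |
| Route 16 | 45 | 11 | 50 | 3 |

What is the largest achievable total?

1235

Rank every tier by rate: Route 13/T1 17 > Route 16/T1 11 > Route 23/T1 6 > Route 23/T2 5 > Route 16/T2 3 > Route 13/T2 2.
Fill Route 13 T1 block (40 at 17) — 55 left.
Route 16 T1 at 11: fill all 45 — 10 left.
Fill Route 23 T1 block (10 at 6) — 0 left.
Total = 17×40 + 11×45 + 6×10 = 1235.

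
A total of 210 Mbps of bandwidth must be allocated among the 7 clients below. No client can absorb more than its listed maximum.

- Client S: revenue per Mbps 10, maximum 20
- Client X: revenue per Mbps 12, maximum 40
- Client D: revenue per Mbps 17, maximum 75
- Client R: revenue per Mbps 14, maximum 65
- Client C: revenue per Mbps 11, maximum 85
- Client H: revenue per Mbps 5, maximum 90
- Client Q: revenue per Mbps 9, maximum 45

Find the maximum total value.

Rank by revenue per Mbps: Client D 17 > Client R 14 > Client X 12 > Client C 11 > Client S 10 > Client Q 9 > Client H 5.
Client D takes 75 to reach its cap of 75 — 135 left.
Client R: +65 to 65 (cap) — 70 left.
Give Client X 40 to hit its cap of 40 — 30 left.
Only 30 left; Client C takes them to reach 30.
Total = 12×40 + 17×75 + 14×65 + 11×30 = 2995.

2995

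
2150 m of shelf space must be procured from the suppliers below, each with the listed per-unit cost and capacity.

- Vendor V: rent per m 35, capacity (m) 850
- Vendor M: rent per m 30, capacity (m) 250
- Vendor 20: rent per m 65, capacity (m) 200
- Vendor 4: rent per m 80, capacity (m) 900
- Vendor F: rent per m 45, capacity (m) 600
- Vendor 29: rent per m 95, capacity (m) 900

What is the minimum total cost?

Cheapest first:
Vendor M at 30: take all 250 m — 1900 still needed.
Vendor V at 35: take all 850 m — 1050 still needed.
Vendor F (45): use full 600 — 450 m to go.
Vendor 20 (65): use full 200 — 250 m to go.
Take 250 from Vendor 4 at 80 to finish.
Vendor 29: unused.
Cost = 250×30 + 850×35 + 600×45 + 200×65 + 250×80 = 97250.

97250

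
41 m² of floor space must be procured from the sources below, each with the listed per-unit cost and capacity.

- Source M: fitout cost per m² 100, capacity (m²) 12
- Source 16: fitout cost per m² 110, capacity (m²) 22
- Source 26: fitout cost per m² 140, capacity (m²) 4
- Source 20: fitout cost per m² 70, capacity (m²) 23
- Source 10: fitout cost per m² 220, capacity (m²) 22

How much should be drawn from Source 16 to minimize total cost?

6

Fill from the cheapest source first.
Source 20 (70): use full 23 — 18 m² to go.
Take 12 from Source M at 100 — need 6 more.
Take 6 from Source 16 at 110 to finish.
Source 26, Source 10: unused.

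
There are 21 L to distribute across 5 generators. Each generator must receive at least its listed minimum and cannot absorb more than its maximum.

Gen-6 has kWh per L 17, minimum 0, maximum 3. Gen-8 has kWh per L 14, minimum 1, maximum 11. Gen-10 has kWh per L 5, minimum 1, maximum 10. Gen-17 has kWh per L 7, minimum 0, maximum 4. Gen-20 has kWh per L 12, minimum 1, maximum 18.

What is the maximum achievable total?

Meeting every minimum uses 0+1+1+0+1 = 3 L, leaving 18.
Order the generators by kWh per L: Gen-6 17 > Gen-8 14 > Gen-20 12 > Gen-17 7 > Gen-10 5.
Gen-6: +3 to 3 (cap) — 15 left.
Gen-8 takes 10 more to reach its cap of 11 — 5 left.
Gen-20 has room for 17 more but only 5 remain, so it gets 6.
Total = 17×3 + 14×11 + 5×1 + 12×6 = 282.

282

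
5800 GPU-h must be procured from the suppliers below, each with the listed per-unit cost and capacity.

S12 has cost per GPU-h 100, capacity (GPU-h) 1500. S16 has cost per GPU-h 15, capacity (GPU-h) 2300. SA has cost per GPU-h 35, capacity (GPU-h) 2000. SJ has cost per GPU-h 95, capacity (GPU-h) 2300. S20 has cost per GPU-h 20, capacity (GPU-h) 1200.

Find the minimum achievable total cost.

157000

Use suppliers in increasing cost order.
S16 at 15: take all 2300 GPU-h ; 3500 still needed.
Take 1200 from S20 at 20 ; need 2300 more.
Take 2000 from SA at 35 ; need 300 more.
Take 300 from SJ at 95 to finish.
S12: unused.
Cost = 2300×15 + 1200×20 + 2000×35 + 300×95 = 157000.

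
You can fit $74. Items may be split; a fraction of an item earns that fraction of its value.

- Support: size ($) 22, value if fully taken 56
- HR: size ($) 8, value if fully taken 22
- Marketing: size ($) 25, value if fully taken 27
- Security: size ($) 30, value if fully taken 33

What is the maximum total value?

Rank by value-to-size ratio: HR 22/8≈2.75, Support 56/22≈2.55, Security 33/30≈1.1, Marketing 27/25≈1.08.
All 8 $ of HR fit (value 22) ; 66 remain.
Support: take in full, 22 $ for value 56 ; 44 left.
Take all of Security (30 $, value 33) ; 14 $ left.
Fill the last 14 $ with part of Marketing: 14/25 of it earns 15.12.
Total value = 126.12.

126.12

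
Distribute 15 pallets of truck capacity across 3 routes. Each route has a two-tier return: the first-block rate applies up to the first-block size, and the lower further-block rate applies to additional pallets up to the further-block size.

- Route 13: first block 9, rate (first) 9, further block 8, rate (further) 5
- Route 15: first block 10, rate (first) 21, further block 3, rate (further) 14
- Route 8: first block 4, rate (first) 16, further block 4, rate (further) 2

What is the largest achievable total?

Rank every tier by rate: Route 15/T1 21 > Route 8/T1 16 > Route 15/T2 14 > Route 13/T1 9 > Route 13/T2 5 > Route 8/T2 2.
Route 15/T1 (21): +10 → 5 left.
Route 8 T1 at 16: fill all 4 → 1 left.
Route 15 T2 at 14: only 1 left, fill 1.
Total = 21×10 + 16×4 + 14×1 = 288.

288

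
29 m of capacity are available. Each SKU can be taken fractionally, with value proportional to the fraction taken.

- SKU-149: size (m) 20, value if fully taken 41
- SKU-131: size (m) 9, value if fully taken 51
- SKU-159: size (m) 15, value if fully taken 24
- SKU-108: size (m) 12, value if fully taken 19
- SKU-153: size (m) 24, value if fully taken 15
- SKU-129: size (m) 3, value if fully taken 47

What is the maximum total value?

132.85

Sort by value density: SKU-129 47/3≈15.7, SKU-131 51/9≈5.67, SKU-149 41/20≈2.05, SKU-159 24/15≈1.6, SKU-108 19/12≈1.58, SKU-153 15/24≈0.625.
SKU-129: take in full, 3 m for value 47 → 26 left.
All 9 m of SKU-131 fit (value 51) → 17 remain.
Only 17 m remain; take 17/20 of SKU-149 for value 41×17/20 = 34.85.
Total value = 132.85.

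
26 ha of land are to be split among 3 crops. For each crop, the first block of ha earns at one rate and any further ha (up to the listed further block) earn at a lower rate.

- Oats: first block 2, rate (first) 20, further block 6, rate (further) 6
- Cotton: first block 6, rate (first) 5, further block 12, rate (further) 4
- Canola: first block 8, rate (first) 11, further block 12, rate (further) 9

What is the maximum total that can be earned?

260

Rank every tier by rate: Oats/tier1 20 > Canola/tier1 11 > Canola/tier2 9 > Oats/tier2 6 > Cotton/tier1 5 > Cotton/tier2 4.
Oats tier1 at 20: fill all 2 ; 24 left.
Canola tier1 at 11: fill all 8 ; 16 left.
Canola/tier2 (9): +12 ; 4 left.
Oats/tier2: +4 of 6 at 6; pool empty.
Total = 20×2 + 11×8 + 9×12 + 6×4 = 260.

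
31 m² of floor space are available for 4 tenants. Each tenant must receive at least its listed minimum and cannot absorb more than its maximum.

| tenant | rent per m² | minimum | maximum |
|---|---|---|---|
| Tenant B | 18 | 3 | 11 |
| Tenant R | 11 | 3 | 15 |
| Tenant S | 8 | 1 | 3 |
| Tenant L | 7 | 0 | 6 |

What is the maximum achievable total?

Meeting every minimum uses 3+3+1+0 = 7 m², leaving 24.
Order the tenants by rent per m²: Tenant B 18 > Tenant R 11 > Tenant S 8 > Tenant L 7.
Tenant B: +8 to 11 (cap) — 16 left.
Give Tenant R 12 more to hit its cap of 15 — 4 left.
Give Tenant S 2 more to hit its cap of 3 — 2 left.
Only 2 left; Tenant L takes them to reach 2.
Total = 18×11 + 11×15 + 8×3 + 7×2 = 401.

401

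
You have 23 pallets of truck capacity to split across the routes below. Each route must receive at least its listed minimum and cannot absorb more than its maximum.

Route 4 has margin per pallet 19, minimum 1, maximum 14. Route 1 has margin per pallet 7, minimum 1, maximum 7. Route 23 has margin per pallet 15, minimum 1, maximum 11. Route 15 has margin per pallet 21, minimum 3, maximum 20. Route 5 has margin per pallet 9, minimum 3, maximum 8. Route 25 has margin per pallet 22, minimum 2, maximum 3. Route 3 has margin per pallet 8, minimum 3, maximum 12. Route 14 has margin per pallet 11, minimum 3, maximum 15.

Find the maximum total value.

359

Meeting every minimum uses 1+1+1+3+3+2+3+3 = 17 pallets, leaving 6.
Highest margin per pallet first: Route 25 22 > Route 15 21 > Route 4 19 > Route 23 15 > Route 14 11 > Route 5 9 > Route 3 8 > Route 1 7.
Route 25: +1 to 3 (cap) — 5 left.
Route 15 has room for 17 more but only 5 remain, so it gets 8.
Total = 19×1 + 7×1 + 15×1 + 21×8 + 9×3 + 22×3 + 8×3 + 11×3 = 359.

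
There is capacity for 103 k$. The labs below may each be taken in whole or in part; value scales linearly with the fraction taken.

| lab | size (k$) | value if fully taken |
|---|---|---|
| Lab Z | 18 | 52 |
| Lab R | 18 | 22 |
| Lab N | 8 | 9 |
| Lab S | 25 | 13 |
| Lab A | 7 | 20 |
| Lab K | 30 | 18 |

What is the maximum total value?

Rank by value-to-size ratio: Lab Z 52/18≈2.89, Lab A 20/7≈2.86, Lab R 22/18≈1.22, Lab N 9/8≈1.12, Lab K 18/30≈0.6, Lab S 13/25≈0.52.
Take all of Lab Z (18 k$, value 52) ; 85 k$ left.
All 7 k$ of Lab A fit (value 20) ; 78 remain.
All 18 k$ of Lab R fit (value 22) ; 60 remain.
Take all of Lab N (8 k$, value 9) ; 52 k$ left.
All 30 k$ of Lab K fit (value 18) ; 22 remain.
Only 22 k$ remain; take 22/25 of Lab S for value 13×22/25 = 11.44.
Total value = 132.44.

132.44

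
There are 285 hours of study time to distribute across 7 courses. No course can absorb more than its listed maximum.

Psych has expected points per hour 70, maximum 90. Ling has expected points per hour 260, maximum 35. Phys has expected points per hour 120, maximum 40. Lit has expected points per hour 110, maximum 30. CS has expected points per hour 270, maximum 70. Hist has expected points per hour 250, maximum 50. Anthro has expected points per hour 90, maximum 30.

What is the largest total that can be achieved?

Highest expected points per hour first: CS 270 > Ling 260 > Hist 250 > Phys 120 > Lit 110 > Anthro 90 > Psych 70.
CS: +70 to 70 (cap) ; 215 left.
Give Ling 35 to hit its cap of 35 ; 180 left.
Give Hist 50 to hit its cap of 50 ; 130 left.
Give Phys 40 to hit its cap of 40 ; 90 left.
Give Lit 30 to hit its cap of 30 ; 60 left.
Anthro: +30 to 30 (cap) ; 30 left.
Psych: +30 (room for 90) → 30. Pool exhausted.
Total = 70×30 + 260×35 + 120×40 + 110×30 + 270×70 + 250×50 + 90×30 = 53400.

53400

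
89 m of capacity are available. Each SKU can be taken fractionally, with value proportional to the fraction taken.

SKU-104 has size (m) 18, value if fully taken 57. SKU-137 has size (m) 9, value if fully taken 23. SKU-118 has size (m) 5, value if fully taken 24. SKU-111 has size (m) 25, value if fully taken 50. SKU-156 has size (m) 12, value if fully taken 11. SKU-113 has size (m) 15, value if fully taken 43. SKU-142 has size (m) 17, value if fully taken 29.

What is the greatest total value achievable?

Best value per unit of size first: SKU-118 24/5≈4.8, SKU-104 57/18≈3.17, SKU-113 43/15≈2.87, SKU-137 23/9≈2.56, SKU-111 50/25≈2, SKU-142 29/17≈1.71, SKU-156 11/12≈0.917.
Take all of SKU-118 (5 m, value 24) ; 84 m left.
SKU-104: take in full, 18 m for value 57 ; 66 left.
SKU-113: take in full, 15 m for value 43 ; 51 left.
All 9 m of SKU-137 fit (value 23) ; 42 remain.
SKU-111: take in full, 25 m for value 50 ; 17 left.
All 17 m of SKU-142 fit (value 29) ; 0 remain.
Total value = 226.

226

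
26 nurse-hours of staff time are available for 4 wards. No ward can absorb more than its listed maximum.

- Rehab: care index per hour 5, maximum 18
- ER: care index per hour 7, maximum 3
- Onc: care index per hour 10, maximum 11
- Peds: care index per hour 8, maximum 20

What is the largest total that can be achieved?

230

Order the wards by care index per hour: Onc 10 > Peds 8 > ER 7 > Rehab 5.
Give Onc 11 to hit its cap of 11 ; 15 left.
Peds: +15 (room for 20) → 15. Pool exhausted.
Total = 10×11 + 8×15 = 230.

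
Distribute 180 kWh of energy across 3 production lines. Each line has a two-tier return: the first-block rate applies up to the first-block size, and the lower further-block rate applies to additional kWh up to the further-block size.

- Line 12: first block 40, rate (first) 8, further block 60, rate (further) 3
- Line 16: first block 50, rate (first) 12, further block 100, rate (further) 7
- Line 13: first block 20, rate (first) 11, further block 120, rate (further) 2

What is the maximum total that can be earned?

Rank every tier by rate: Line 16/tier1 12 > Line 13/tier1 11 > Line 12/tier1 8 > Line 16/tier2 7 > Line 12/tier2 3 > Line 13/tier2 2.
Fill Line 16 tier1 block (50 at 12) ; 130 left.
Line 13 tier1 at 11: fill all 20 ; 110 left.
Line 12/tier1 (8): +40 ; 70 left.
70 remain; put them into Line 16 tier2 at 7.
Total = 12×50 + 11×20 + 8×40 + 7×70 = 1630.

1630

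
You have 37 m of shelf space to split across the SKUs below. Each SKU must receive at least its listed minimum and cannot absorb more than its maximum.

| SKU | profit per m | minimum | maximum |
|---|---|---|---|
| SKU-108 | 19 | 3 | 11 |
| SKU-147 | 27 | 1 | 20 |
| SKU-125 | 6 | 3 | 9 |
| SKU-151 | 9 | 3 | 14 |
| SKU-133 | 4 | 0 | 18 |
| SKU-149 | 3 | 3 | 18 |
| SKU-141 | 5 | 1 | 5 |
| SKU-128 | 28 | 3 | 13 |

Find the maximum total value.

Meeting every minimum uses 3+1+3+3+0+3+1+3 = 17 m, leaving 20.
Highest profit per m first: SKU-128 28 > SKU-147 27 > SKU-108 19 > SKU-151 9 > SKU-125 6 > SKU-141 5 > SKU-133 4 > SKU-149 3.
SKU-128 takes 10 more to reach its cap of 13 ; 10 left.
SKU-147: +10 (room for 19) → 11. Pool exhausted.
Total = 19×3 + 27×11 + 6×3 + 9×3 + 3×3 + 5×1 + 28×13 = 777.

777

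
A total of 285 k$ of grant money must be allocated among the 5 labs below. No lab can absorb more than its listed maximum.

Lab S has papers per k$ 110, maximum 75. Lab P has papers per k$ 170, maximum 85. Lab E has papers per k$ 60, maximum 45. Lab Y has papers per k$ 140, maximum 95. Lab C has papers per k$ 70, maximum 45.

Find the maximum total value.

38100

Highest papers per k$ first: Lab P 170 > Lab Y 140 > Lab S 110 > Lab C 70 > Lab E 60.
Give Lab P 85 to hit its cap of 85 ; 200 left.
Lab Y takes 95 to reach its cap of 95 ; 105 left.
Give Lab S 75 to hit its cap of 75 ; 30 left.
Lab C has room for 45 but only 30 remain, so it gets 30.
Total = 110×75 + 170×85 + 140×95 + 70×30 = 38100.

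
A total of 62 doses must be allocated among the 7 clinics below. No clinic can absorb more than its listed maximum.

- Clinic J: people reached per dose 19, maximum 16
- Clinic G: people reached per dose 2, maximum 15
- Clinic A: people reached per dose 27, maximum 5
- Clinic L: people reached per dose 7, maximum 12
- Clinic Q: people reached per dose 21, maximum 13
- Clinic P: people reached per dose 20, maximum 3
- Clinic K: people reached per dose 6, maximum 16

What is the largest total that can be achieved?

934

Rank by people reached per dose: Clinic A 27 > Clinic Q 21 > Clinic P 20 > Clinic J 19 > Clinic L 7 > Clinic K 6 > Clinic G 2.
Give Clinic A 5 to hit its cap of 5 — 57 left.
Clinic Q takes 13 to reach its cap of 13 — 44 left.
Clinic P: +3 to 3 (cap) — 41 left.
Give Clinic J 16 to hit its cap of 16 — 25 left.
Give Clinic L 12 to hit its cap of 12 — 13 left.
Only 13 left; Clinic K takes them to reach 13.
Total = 19×16 + 27×5 + 7×12 + 21×13 + 20×3 + 6×13 = 934.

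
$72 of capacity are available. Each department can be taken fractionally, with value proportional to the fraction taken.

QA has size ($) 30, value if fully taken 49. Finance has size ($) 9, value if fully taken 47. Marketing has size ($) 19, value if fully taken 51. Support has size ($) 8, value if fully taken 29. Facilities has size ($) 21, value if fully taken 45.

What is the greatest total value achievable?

196.5

Best value per unit of size first: Finance 47/9≈5.22, Support 29/8≈3.62, Marketing 51/19≈2.68, Facilities 45/21≈2.14, QA 49/30≈1.63.
Take all of Finance (9 $, value 47) ; 63 $ left.
Support: take in full, 8 $ for value 29 ; 55 left.
Marketing: take in full, 19 $ for value 51 ; 36 left.
Take all of Facilities (21 $, value 45) ; 15 $ left.
15 $ left: a 15/30 share of QA gives 49×15/30 = 24.5.
Total value = 196.5.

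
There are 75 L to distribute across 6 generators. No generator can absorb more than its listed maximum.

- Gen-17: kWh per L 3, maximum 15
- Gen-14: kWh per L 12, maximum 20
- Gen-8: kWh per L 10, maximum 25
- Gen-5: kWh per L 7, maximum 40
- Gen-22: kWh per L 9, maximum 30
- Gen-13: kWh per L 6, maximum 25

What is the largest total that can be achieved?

Rank by kWh per L: Gen-14 12 > Gen-8 10 > Gen-22 9 > Gen-5 7 > Gen-13 6 > Gen-17 3.
Gen-14 takes 20 to reach its cap of 20 ; 55 left.
Gen-8 takes 25 to reach its cap of 25 ; 30 left.
Gen-22 takes 30 to reach its cap of 30 ; 0 left.
Total = 12×20 + 10×25 + 9×30 = 760.

760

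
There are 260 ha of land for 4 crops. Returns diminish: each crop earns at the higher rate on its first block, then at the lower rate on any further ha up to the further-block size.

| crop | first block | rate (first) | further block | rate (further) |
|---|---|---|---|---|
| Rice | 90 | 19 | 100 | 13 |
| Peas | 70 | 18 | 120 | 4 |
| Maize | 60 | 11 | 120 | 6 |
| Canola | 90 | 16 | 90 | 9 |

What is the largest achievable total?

Treat each block as its own option and order by rate: Rice/T1 19 > Peas/T1 18 > Canola/T1 16 > Rice/T2 13 > Maize/T1 11 > Canola/T2 9 > Maize/T2 6 > Peas/T2 4.
Rice T1 at 19: fill all 90 ; 170 left.
Peas/T1 (18): +70 ; 100 left.
Canola/T1 (16): +90 ; 10 left.
Rice/T2: +10 of 100 at 13; pool empty.
Total = 19×90 + 18×70 + 16×90 + 13×10 = 4540.

4540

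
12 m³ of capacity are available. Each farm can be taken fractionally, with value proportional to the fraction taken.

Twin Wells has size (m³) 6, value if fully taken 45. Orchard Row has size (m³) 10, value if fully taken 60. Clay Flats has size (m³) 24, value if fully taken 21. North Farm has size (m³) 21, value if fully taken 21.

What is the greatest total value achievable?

81

Rank by value-to-size ratio: Twin Wells 45/6≈7.5, Orchard Row 60/10≈6, North Farm 21/21≈1, Clay Flats 21/24≈0.875.
Take all of Twin Wells (6 m³, value 45) — 6 m³ left.
Only 6 m³ remain; take 6/10 of Orchard Row for value 60×6/10 = 36.
Total value = 81.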